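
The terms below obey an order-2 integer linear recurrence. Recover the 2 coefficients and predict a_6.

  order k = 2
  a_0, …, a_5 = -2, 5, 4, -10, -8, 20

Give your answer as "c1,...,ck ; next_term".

  a_2 = 0·5 + -2·-2 = 4
  a_3 = 0·4 + -2·5 = -10
  a_4 = 0·-10 + -2·4 = -8
  a_5 = 0·-8 + -2·-10 = 20
  a_6 = 0·20 + -2·-8 = 16

0,-2 ; 16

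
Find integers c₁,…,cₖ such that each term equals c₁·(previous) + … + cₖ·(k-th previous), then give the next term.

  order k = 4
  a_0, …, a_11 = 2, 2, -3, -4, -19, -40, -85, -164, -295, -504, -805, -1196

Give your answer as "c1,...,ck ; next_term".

2,1,-2,-2 ; -1599

  a_4 = 2·-4 + 1·-3 + -2·2 + -2·2 = -19
  a_5 = 2·-19 + 1·-4 + -2·-3 + -2·2 = -40
  a_6 = 2·-40 + 1·-19 + -2·-4 + -2·-3 = -85
  a_7 = 2·-85 + 1·-40 + -2·-19 + -2·-4 = -164
  a_8 = 2·-164 + 1·-85 + -2·-40 + -2·-19 = -295
  a_9 = 2·-295 + 1·-164 + -2·-85 + -2·-40 = -504
  a_10 = 2·-504 + 1·-295 + -2·-164 + -2·-85 = -805
  a_11 = 2·-805 + 1·-504 + -2·-295 + -2·-164 = -1196
  a_12 = 2·-1196 + 1·-805 + -2·-504 + -2·-295 = -1599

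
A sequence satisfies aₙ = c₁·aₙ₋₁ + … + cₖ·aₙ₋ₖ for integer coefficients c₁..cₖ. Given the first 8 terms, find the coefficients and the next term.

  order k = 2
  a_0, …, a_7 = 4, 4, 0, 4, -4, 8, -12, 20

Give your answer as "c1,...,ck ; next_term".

-1,1 ; -32

  a_2 = -1·4 + 1·4 = 0
  a_3 = -1·0 + 1·4 = 4
  a_4 = -1·4 + 1·0 = -4
  a_5 = -1·-4 + 1·4 = 8
  a_6 = -1·8 + 1·-4 = -12
  a_7 = -1·-12 + 1·8 = 20
  a_8 = -1·20 + 1·-12 = -32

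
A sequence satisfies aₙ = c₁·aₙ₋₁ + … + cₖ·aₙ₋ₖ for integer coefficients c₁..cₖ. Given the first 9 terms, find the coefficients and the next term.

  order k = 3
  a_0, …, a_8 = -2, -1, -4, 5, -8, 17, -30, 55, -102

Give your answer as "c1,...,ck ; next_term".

-1,1,-1 ; 187

  a_3 = -1·-4 + 1·-1 + -1·-2 = 5
  a_4 = -1·5 + 1·-4 + -1·-1 = -8
  a_5 = -1·-8 + 1·5 + -1·-4 = 17
  a_6 = -1·17 + 1·-8 + -1·5 = -30
  a_7 = -1·-30 + 1·17 + -1·-8 = 55
  a_8 = -1·55 + 1·-30 + -1·17 = -102
  a_9 = -1·-102 + 1·55 + -1·-30 = 187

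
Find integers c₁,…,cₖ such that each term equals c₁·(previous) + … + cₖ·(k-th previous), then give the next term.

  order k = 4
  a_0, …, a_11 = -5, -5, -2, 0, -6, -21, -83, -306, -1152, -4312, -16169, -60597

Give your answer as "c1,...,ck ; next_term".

3,3,-1,1 ; -227138

  a_4 = 3·0 + 3·-2 + -1·-5 + 1·-5 = -6
  a_5 = 3·-6 + 3·0 + -1·-2 + 1·-5 = -21
  a_6 = 3·-21 + 3·-6 + -1·0 + 1·-2 = -83
  a_7 = 3·-83 + 3·-21 + -1·-6 + 1·0 = -306
  a_8 = 3·-306 + 3·-83 + -1·-21 + 1·-6 = -1152
  a_9 = 3·-1152 + 3·-306 + -1·-83 + 1·-21 = -4312
  a_10 = 3·-4312 + 3·-1152 + -1·-306 + 1·-83 = -16169
  a_11 = 3·-16169 + 3·-4312 + -1·-1152 + 1·-306 = -60597
  a_12 = 3·-60597 + 3·-16169 + -1·-4312 + 1·-1152 = -227138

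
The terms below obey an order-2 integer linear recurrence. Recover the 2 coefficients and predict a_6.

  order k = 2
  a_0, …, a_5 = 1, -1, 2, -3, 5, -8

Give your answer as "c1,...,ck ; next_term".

  a_2 = -1·-1 + 1·1 = 2
  a_3 = -1·2 + 1·-1 = -3
  a_4 = -1·-3 + 1·2 = 5
  a_5 = -1·5 + 1·-3 = -8
  a_6 = -1·-8 + 1·5 = 13

-1,1 ; 13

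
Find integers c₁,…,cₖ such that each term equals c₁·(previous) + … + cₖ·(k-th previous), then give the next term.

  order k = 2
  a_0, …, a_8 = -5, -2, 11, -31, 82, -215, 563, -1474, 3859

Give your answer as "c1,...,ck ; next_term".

-3,-1 ; -10103

  a_2 = -3·-2 + -1·-5 = 11
  a_3 = -3·11 + -1·-2 = -31
  a_4 = -3·-31 + -1·11 = 82
  a_5 = -3·82 + -1·-31 = -215
  a_6 = -3·-215 + -1·82 = 563
  a_7 = -3·563 + -1·-215 = -1474
  a_8 = -3·-1474 + -1·563 = 3859
  a_9 = -3·3859 + -1·-1474 = -10103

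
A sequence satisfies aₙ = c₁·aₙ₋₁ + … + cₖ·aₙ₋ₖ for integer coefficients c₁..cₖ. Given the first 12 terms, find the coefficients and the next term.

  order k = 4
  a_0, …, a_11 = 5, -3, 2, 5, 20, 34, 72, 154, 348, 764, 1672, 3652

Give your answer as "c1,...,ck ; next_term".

  a_4 = 2·5 + 0·2 + 0·-3 + 2·5 = 20
  a_5 = 2·20 + 0·5 + 0·2 + 2·-3 = 34
  a_6 = 2·34 + 0·20 + 0·5 + 2·2 = 72
  a_7 = 2·72 + 0·34 + 0·20 + 2·5 = 154
  a_8 = 2·154 + 0·72 + 0·34 + 2·20 = 348
  a_9 = 2·348 + 0·154 + 0·72 + 2·34 = 764
  a_10 = 2·764 + 0·348 + 0·154 + 2·72 = 1672
  a_11 = 2·1672 + 0·764 + 0·348 + 2·154 = 3652
  a_12 = 2·3652 + 0·1672 + 0·764 + 2·348 = 8000

2,0,0,2 ; 8000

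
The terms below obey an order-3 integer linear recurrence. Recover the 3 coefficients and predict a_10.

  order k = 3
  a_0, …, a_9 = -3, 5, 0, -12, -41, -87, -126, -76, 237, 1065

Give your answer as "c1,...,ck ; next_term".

3,-3,-1 ; 2560

  a_3 = 3·0 + -3·5 + -1·-3 = -12
  a_4 = 3·-12 + -3·0 + -1·5 = -41
  a_5 = 3·-41 + -3·-12 + -1·0 = -87
  a_6 = 3·-87 + -3·-41 + -1·-12 = -126
  a_7 = 3·-126 + -3·-87 + -1·-41 = -76
  a_8 = 3·-76 + -3·-126 + -1·-87 = 237
  a_9 = 3·237 + -3·-76 + -1·-126 = 1065
  a_10 = 3·1065 + -3·237 + -1·-76 = 2560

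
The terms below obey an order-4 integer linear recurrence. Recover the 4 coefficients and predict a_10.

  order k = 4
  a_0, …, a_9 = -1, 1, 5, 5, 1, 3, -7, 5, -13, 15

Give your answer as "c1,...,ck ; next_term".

  a_4 = -1·5 + 1·5 + 0·1 + -1·-1 = 1
  a_5 = -1·1 + 1·5 + 0·5 + -1·1 = 3
  a_6 = -1·3 + 1·1 + 0·5 + -1·5 = -7
  a_7 = -1·-7 + 1·3 + 0·1 + -1·5 = 5
  a_8 = -1·5 + 1·-7 + 0·3 + -1·1 = -13
  a_9 = -1·-13 + 1·5 + 0·-7 + -1·3 = 15
  a_10 = -1·15 + 1·-13 + 0·5 + -1·-7 = -21

-1,1,0,-1 ; -21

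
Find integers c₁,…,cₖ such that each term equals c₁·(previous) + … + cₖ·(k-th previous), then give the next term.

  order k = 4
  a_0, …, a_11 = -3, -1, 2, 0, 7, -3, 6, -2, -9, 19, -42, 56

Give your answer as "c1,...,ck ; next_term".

  a_4 = -1·0 + 1·2 + 1·-1 + -2·-3 = 7
  a_5 = -1·7 + 1·0 + 1·2 + -2·-1 = -3
  a_6 = -1·-3 + 1·7 + 1·0 + -2·2 = 6
  a_7 = -1·6 + 1·-3 + 1·7 + -2·0 = -2
  a_8 = -1·-2 + 1·6 + 1·-3 + -2·7 = -9
  a_9 = -1·-9 + 1·-2 + 1·6 + -2·-3 = 19
  a_10 = -1·19 + 1·-9 + 1·-2 + -2·6 = -42
  a_11 = -1·-42 + 1·19 + 1·-9 + -2·-2 = 56
  a_12 = -1·56 + 1·-42 + 1·19 + -2·-9 = -61

-1,1,1,-2 ; -61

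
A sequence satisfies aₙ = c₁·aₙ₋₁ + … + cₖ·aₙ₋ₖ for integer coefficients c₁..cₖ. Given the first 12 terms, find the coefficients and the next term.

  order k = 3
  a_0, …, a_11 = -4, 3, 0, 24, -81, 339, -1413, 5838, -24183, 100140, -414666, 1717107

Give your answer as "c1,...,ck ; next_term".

  a_3 = -3·0 + 4·3 + -3·-4 = 24
  a_4 = -3·24 + 4·0 + -3·3 = -81
  a_5 = -3·-81 + 4·24 + -3·0 = 339
  a_6 = -3·339 + 4·-81 + -3·24 = -1413
  a_7 = -3·-1413 + 4·339 + -3·-81 = 5838
  a_8 = -3·5838 + 4·-1413 + -3·339 = -24183
  a_9 = -3·-24183 + 4·5838 + -3·-1413 = 100140
  a_10 = -3·100140 + 4·-24183 + -3·5838 = -414666
  a_11 = -3·-414666 + 4·100140 + -3·-24183 = 1717107
  a_12 = -3·1717107 + 4·-414666 + -3·100140 = -7110405

-3,4,-3 ; -7110405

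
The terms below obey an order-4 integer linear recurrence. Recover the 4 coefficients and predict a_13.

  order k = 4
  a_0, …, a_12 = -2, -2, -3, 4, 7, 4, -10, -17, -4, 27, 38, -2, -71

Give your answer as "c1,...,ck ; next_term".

1,-1,-1,1 ; -80

  a_4 = 1·4 + -1·-3 + -1·-2 + 1·-2 = 7
  a_5 = 1·7 + -1·4 + -1·-3 + 1·-2 = 4
  a_6 = 1·4 + -1·7 + -1·4 + 1·-3 = -10
  a_7 = 1·-10 + -1·4 + -1·7 + 1·4 = -17
  a_8 = 1·-17 + -1·-10 + -1·4 + 1·7 = -4
  a_9 = 1·-4 + -1·-17 + -1·-10 + 1·4 = 27
  a_10 = 1·27 + -1·-4 + -1·-17 + 1·-10 = 38
  a_11 = 1·38 + -1·27 + -1·-4 + 1·-17 = -2
  a_12 = 1·-2 + -1·38 + -1·27 + 1·-4 = -71
  a_13 = 1·-71 + -1·-2 + -1·38 + 1·27 = -80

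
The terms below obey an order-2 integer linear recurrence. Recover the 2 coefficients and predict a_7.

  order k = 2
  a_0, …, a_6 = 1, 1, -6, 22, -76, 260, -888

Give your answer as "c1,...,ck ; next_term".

  a_2 = -4·1 + -2·1 = -6
  a_3 = -4·-6 + -2·1 = 22
  a_4 = -4·22 + -2·-6 = -76
  a_5 = -4·-76 + -2·22 = 260
  a_6 = -4·260 + -2·-76 = -888
  a_7 = -4·-888 + -2·260 = 3032

-4,-2 ; 3032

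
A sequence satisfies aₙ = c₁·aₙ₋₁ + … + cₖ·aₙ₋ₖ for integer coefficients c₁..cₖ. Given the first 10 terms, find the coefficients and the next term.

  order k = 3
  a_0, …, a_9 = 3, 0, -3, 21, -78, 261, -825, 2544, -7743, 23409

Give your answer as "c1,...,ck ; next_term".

-4,-2,3 ; -70518

  a_3 = -4·-3 + -2·0 + 3·3 = 21
  a_4 = -4·21 + -2·-3 + 3·0 = -78
  a_5 = -4·-78 + -2·21 + 3·-3 = 261
  a_6 = -4·261 + -2·-78 + 3·21 = -825
  a_7 = -4·-825 + -2·261 + 3·-78 = 2544
  a_8 = -4·2544 + -2·-825 + 3·261 = -7743
  a_9 = -4·-7743 + -2·2544 + 3·-825 = 23409
  a_10 = -4·23409 + -2·-7743 + 3·2544 = -70518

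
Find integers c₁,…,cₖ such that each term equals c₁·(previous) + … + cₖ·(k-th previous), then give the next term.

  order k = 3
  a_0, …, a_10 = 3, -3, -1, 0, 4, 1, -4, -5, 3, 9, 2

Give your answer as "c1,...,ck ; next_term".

  a_3 = 0·-1 + -1·-3 + -1·3 = 0
  a_4 = 0·0 + -1·-1 + -1·-3 = 4
  a_5 = 0·4 + -1·0 + -1·-1 = 1
  a_6 = 0·1 + -1·4 + -1·0 = -4
  a_7 = 0·-4 + -1·1 + -1·4 = -5
  a_8 = 0·-5 + -1·-4 + -1·1 = 3
  a_9 = 0·3 + -1·-5 + -1·-4 = 9
  a_10 = 0·9 + -1·3 + -1·-5 = 2
  a_11 = 0·2 + -1·9 + -1·3 = -12

0,-1,-1 ; -12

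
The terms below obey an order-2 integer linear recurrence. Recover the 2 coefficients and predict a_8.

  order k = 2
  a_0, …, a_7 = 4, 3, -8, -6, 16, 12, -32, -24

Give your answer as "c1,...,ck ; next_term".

  a_2 = 0·3 + -2·4 = -8
  a_3 = 0·-8 + -2·3 = -6
  a_4 = 0·-6 + -2·-8 = 16
  a_5 = 0·16 + -2·-6 = 12
  a_6 = 0·12 + -2·16 = -32
  a_7 = 0·-32 + -2·12 = -24
  a_8 = 0·-24 + -2·-32 = 64

0,-2 ; 64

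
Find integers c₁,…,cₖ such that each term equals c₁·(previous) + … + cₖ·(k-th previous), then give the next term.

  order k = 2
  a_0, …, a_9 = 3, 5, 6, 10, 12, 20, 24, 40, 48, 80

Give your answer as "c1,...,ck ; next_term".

0,2 ; 96

  a_2 = 0·5 + 2·3 = 6
  a_3 = 0·6 + 2·5 = 10
  a_4 = 0·10 + 2·6 = 12
  a_5 = 0·12 + 2·10 = 20
  a_6 = 0·20 + 2·12 = 24
  a_7 = 0·24 + 2·20 = 40
  a_8 = 0·40 + 2·24 = 48
  a_9 = 0·48 + 2·40 = 80
  a_10 = 0·80 + 2·48 = 96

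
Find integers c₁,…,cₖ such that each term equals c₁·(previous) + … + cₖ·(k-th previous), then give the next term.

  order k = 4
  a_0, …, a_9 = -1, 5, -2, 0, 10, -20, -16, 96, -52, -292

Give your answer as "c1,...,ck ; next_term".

-1,-4,0,-2 ; 532

  a_4 = -1·0 + -4·-2 + 0·5 + -2·-1 = 10
  a_5 = -1·10 + -4·0 + 0·-2 + -2·5 = -20
  a_6 = -1·-20 + -4·10 + 0·0 + -2·-2 = -16
  a_7 = -1·-16 + -4·-20 + 0·10 + -2·0 = 96
  a_8 = -1·96 + -4·-16 + 0·-20 + -2·10 = -52
  a_9 = -1·-52 + -4·96 + 0·-16 + -2·-20 = -292
  a_10 = -1·-292 + -4·-52 + 0·96 + -2·-16 = 532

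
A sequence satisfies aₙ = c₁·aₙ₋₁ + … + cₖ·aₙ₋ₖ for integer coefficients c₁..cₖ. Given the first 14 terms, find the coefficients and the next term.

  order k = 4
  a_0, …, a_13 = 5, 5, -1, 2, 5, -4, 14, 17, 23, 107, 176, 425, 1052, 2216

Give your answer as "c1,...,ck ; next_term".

1,2,3,-2 ; 5243

  a_4 = 1·2 + 2·-1 + 3·5 + -2·5 = 5
  a_5 = 1·5 + 2·2 + 3·-1 + -2·5 = -4
  a_6 = 1·-4 + 2·5 + 3·2 + -2·-1 = 14
  a_7 = 1·14 + 2·-4 + 3·5 + -2·2 = 17
  a_8 = 1·17 + 2·14 + 3·-4 + -2·5 = 23
  a_9 = 1·23 + 2·17 + 3·14 + -2·-4 = 107
  a_10 = 1·107 + 2·23 + 3·17 + -2·14 = 176
  a_11 = 1·176 + 2·107 + 3·23 + -2·17 = 425
  a_12 = 1·425 + 2·176 + 3·107 + -2·23 = 1052
  a_13 = 1·1052 + 2·425 + 3·176 + -2·107 = 2216
  a_14 = 1·2216 + 2·1052 + 3·425 + -2·176 = 5243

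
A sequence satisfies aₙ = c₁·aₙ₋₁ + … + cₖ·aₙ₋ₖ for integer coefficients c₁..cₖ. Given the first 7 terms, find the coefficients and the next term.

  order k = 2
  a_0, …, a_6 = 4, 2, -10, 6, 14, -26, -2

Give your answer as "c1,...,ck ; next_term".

-1,-2 ; 54

  a_2 = -1·2 + -2·4 = -10
  a_3 = -1·-10 + -2·2 = 6
  a_4 = -1·6 + -2·-10 = 14
  a_5 = -1·14 + -2·6 = -26
  a_6 = -1·-26 + -2·14 = -2
  a_7 = -1·-2 + -2·-26 = 54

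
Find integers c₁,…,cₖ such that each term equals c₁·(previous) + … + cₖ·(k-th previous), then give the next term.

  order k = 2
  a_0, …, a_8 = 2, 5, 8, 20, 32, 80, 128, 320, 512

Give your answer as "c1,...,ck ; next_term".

  a_2 = 0·5 + 4·2 = 8
  a_3 = 0·8 + 4·5 = 20
  a_4 = 0·20 + 4·8 = 32
  a_5 = 0·32 + 4·20 = 80
  a_6 = 0·80 + 4·32 = 128
  a_7 = 0·128 + 4·80 = 320
  a_8 = 0·320 + 4·128 = 512
  a_9 = 0·512 + 4·320 = 1280

0,4 ; 1280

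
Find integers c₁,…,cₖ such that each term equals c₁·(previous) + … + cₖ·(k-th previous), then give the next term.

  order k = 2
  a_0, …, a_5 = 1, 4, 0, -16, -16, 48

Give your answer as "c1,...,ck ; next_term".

1,-4 ; 112

  a_2 = 1·4 + -4·1 = 0
  a_3 = 1·0 + -4·4 = -16
  a_4 = 1·-16 + -4·0 = -16
  a_5 = 1·-16 + -4·-16 = 48
  a_6 = 1·48 + -4·-16 = 112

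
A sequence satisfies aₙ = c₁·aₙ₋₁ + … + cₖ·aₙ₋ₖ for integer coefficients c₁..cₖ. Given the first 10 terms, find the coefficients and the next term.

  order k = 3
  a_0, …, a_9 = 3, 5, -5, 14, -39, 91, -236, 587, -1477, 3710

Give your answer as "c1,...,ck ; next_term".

  a_3 = -1·-5 + 3·5 + -2·3 = 14
  a_4 = -1·14 + 3·-5 + -2·5 = -39
  a_5 = -1·-39 + 3·14 + -2·-5 = 91
  a_6 = -1·91 + 3·-39 + -2·14 = -236
  a_7 = -1·-236 + 3·91 + -2·-39 = 587
  a_8 = -1·587 + 3·-236 + -2·91 = -1477
  a_9 = -1·-1477 + 3·587 + -2·-236 = 3710
  a_10 = -1·3710 + 3·-1477 + -2·587 = -9315

-1,3,-2 ; -9315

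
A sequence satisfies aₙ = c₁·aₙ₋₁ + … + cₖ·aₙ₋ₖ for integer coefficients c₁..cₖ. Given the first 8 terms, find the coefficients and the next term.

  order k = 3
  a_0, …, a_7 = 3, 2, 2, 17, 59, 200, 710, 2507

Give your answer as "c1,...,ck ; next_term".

  a_3 = 3·2 + 1·2 + 3·3 = 17
  a_4 = 3·17 + 1·2 + 3·2 = 59
  a_5 = 3·59 + 1·17 + 3·2 = 200
  a_6 = 3·200 + 1·59 + 3·17 = 710
  a_7 = 3·710 + 1·200 + 3·59 = 2507
  a_8 = 3·2507 + 1·710 + 3·200 = 8831

3,1,3 ; 8831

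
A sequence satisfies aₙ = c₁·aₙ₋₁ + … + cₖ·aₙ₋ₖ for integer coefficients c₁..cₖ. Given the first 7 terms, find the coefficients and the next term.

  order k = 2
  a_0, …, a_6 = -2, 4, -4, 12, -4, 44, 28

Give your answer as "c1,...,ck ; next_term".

  a_2 = 1·4 + 4·-2 = -4
  a_3 = 1·-4 + 4·4 = 12
  a_4 = 1·12 + 4·-4 = -4
  a_5 = 1·-4 + 4·12 = 44
  a_6 = 1·44 + 4·-4 = 28
  a_7 = 1·28 + 4·44 = 204

1,4 ; 204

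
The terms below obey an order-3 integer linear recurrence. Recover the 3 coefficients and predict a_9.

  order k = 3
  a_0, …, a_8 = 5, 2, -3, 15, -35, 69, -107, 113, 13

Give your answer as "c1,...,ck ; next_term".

-3,-2,2 ; -479

  a_3 = -3·-3 + -2·2 + 2·5 = 15
  a_4 = -3·15 + -2·-3 + 2·2 = -35
  a_5 = -3·-35 + -2·15 + 2·-3 = 69
  a_6 = -3·69 + -2·-35 + 2·15 = -107
  a_7 = -3·-107 + -2·69 + 2·-35 = 113
  a_8 = -3·113 + -2·-107 + 2·69 = 13
  a_9 = -3·13 + -2·113 + 2·-107 = -479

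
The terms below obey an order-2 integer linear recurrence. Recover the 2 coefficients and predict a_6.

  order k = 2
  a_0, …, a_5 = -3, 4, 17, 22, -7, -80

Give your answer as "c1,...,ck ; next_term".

  a_2 = 2·4 + -3·-3 = 17
  a_3 = 2·17 + -3·4 = 22
  a_4 = 2·22 + -3·17 = -7
  a_5 = 2·-7 + -3·22 = -80
  a_6 = 2·-80 + -3·-7 = -139

2,-3 ; -139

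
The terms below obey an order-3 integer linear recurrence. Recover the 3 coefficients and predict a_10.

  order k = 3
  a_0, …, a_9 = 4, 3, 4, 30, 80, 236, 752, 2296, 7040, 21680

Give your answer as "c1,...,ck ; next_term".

  a_3 = 2·4 + 2·3 + 4·4 = 30
  a_4 = 2·30 + 2·4 + 4·3 = 80
  a_5 = 2·80 + 2·30 + 4·4 = 236
  a_6 = 2·236 + 2·80 + 4·30 = 752
  a_7 = 2·752 + 2·236 + 4·80 = 2296
  a_8 = 2·2296 + 2·752 + 4·236 = 7040
  a_9 = 2·7040 + 2·2296 + 4·752 = 21680
  a_10 = 2·21680 + 2·7040 + 4·2296 = 66624

2,2,4 ; 66624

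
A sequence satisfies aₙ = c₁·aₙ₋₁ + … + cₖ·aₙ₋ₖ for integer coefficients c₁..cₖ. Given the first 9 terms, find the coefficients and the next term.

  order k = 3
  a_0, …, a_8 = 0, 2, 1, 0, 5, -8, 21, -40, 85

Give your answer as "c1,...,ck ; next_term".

-2,1,2 ; -168

  a_3 = -2·1 + 1·2 + 2·0 = 0
  a_4 = -2·0 + 1·1 + 2·2 = 5
  a_5 = -2·5 + 1·0 + 2·1 = -8
  a_6 = -2·-8 + 1·5 + 2·0 = 21
  a_7 = -2·21 + 1·-8 + 2·5 = -40
  a_8 = -2·-40 + 1·21 + 2·-8 = 85
  a_9 = -2·85 + 1·-40 + 2·21 = -168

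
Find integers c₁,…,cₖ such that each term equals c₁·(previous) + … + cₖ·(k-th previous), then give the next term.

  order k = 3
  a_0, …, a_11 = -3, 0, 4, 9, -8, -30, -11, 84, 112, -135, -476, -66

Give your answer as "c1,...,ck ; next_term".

  a_3 = 0·4 + -2·0 + -3·-3 = 9
  a_4 = 0·9 + -2·4 + -3·0 = -8
  a_5 = 0·-8 + -2·9 + -3·4 = -30
  a_6 = 0·-30 + -2·-8 + -3·9 = -11
  a_7 = 0·-11 + -2·-30 + -3·-8 = 84
  a_8 = 0·84 + -2·-11 + -3·-30 = 112
  a_9 = 0·112 + -2·84 + -3·-11 = -135
  a_10 = 0·-135 + -2·112 + -3·84 = -476
  a_11 = 0·-476 + -2·-135 + -3·112 = -66
  a_12 = 0·-66 + -2·-476 + -3·-135 = 1357

0,-2,-3 ; 1357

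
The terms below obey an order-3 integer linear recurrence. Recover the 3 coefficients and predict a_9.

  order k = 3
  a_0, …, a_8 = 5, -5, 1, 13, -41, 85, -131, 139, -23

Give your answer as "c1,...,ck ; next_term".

  a_3 = -2·1 + 0·-5 + 3·5 = 13
  a_4 = -2·13 + 0·1 + 3·-5 = -41
  a_5 = -2·-41 + 0·13 + 3·1 = 85
  a_6 = -2·85 + 0·-41 + 3·13 = -131
  a_7 = -2·-131 + 0·85 + 3·-41 = 139
  a_8 = -2·139 + 0·-131 + 3·85 = -23
  a_9 = -2·-23 + 0·139 + 3·-131 = -347

-2,0,3 ; -347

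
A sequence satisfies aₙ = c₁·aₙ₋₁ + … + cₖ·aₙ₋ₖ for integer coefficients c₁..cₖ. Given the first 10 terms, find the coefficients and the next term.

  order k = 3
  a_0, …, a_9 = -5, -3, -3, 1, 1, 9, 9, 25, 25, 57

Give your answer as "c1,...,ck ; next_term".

1,2,-2 ; 57

  a_3 = 1·-3 + 2·-3 + -2·-5 = 1
  a_4 = 1·1 + 2·-3 + -2·-3 = 1
  a_5 = 1·1 + 2·1 + -2·-3 = 9
  a_6 = 1·9 + 2·1 + -2·1 = 9
  a_7 = 1·9 + 2·9 + -2·1 = 25
  a_8 = 1·25 + 2·9 + -2·9 = 25
  a_9 = 1·25 + 2·25 + -2·9 = 57
  a_10 = 1·57 + 2·25 + -2·25 = 57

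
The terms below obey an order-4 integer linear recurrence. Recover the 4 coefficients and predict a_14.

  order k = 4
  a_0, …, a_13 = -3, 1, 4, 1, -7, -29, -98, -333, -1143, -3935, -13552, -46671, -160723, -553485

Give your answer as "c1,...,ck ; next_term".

4,-2,0,1 ; -1906046

  a_4 = 4·1 + -2·4 + 0·1 + 1·-3 = -7
  a_5 = 4·-7 + -2·1 + 0·4 + 1·1 = -29
  a_6 = 4·-29 + -2·-7 + 0·1 + 1·4 = -98
  a_7 = 4·-98 + -2·-29 + 0·-7 + 1·1 = -333
  a_8 = 4·-333 + -2·-98 + 0·-29 + 1·-7 = -1143
  a_9 = 4·-1143 + -2·-333 + 0·-98 + 1·-29 = -3935
  a_10 = 4·-3935 + -2·-1143 + 0·-333 + 1·-98 = -13552
  a_11 = 4·-13552 + -2·-3935 + 0·-1143 + 1·-333 = -46671
  a_12 = 4·-46671 + -2·-13552 + 0·-3935 + 1·-1143 = -160723
  a_13 = 4·-160723 + -2·-46671 + 0·-13552 + 1·-3935 = -553485
  a_14 = 4·-553485 + -2·-160723 + 0·-46671 + 1·-13552 = -1906046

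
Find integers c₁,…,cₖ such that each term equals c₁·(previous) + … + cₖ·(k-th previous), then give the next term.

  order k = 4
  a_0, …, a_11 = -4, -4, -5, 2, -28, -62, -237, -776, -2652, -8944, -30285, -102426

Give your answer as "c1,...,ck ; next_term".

  a_4 = 2·2 + 4·-5 + 2·-4 + 1·-4 = -28
  a_5 = 2·-28 + 4·2 + 2·-5 + 1·-4 = -62
  a_6 = 2·-62 + 4·-28 + 2·2 + 1·-5 = -237
  a_7 = 2·-237 + 4·-62 + 2·-28 + 1·2 = -776
  a_8 = 2·-776 + 4·-237 + 2·-62 + 1·-28 = -2652
  a_9 = 2·-2652 + 4·-776 + 2·-237 + 1·-62 = -8944
  a_10 = 2·-8944 + 4·-2652 + 2·-776 + 1·-237 = -30285
  a_11 = 2·-30285 + 4·-8944 + 2·-2652 + 1·-776 = -102426
  a_12 = 2·-102426 + 4·-30285 + 2·-8944 + 1·-2652 = -346532

2,4,2,1 ; -346532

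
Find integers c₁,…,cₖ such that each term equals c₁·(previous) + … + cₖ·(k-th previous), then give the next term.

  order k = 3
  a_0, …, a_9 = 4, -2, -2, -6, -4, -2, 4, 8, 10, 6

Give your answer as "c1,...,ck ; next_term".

1,0,-1 ; -2

  a_3 = 1·-2 + 0·-2 + -1·4 = -6
  a_4 = 1·-6 + 0·-2 + -1·-2 = -4
  a_5 = 1·-4 + 0·-6 + -1·-2 = -2
  a_6 = 1·-2 + 0·-4 + -1·-6 = 4
  a_7 = 1·4 + 0·-2 + -1·-4 = 8
  a_8 = 1·8 + 0·4 + -1·-2 = 10
  a_9 = 1·10 + 0·8 + -1·4 = 6
  a_10 = 1·6 + 0·10 + -1·8 = -2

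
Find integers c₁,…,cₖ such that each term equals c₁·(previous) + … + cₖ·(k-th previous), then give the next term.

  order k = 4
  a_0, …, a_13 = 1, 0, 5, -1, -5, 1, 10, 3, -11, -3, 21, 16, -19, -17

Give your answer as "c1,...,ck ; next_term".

  a_4 = 1·-1 + -1·5 + 1·0 + 1·1 = -5
  a_5 = 1·-5 + -1·-1 + 1·5 + 1·0 = 1
  a_6 = 1·1 + -1·-5 + 1·-1 + 1·5 = 10
  a_7 = 1·10 + -1·1 + 1·-5 + 1·-1 = 3
  a_8 = 1·3 + -1·10 + 1·1 + 1·-5 = -11
  a_9 = 1·-11 + -1·3 + 1·10 + 1·1 = -3
  a_10 = 1·-3 + -1·-11 + 1·3 + 1·10 = 21
  a_11 = 1·21 + -1·-3 + 1·-11 + 1·3 = 16
  a_12 = 1·16 + -1·21 + 1·-3 + 1·-11 = -19
  a_13 = 1·-19 + -1·16 + 1·21 + 1·-3 = -17
  a_14 = 1·-17 + -1·-19 + 1·16 + 1·21 = 39

1,-1,1,1 ; 39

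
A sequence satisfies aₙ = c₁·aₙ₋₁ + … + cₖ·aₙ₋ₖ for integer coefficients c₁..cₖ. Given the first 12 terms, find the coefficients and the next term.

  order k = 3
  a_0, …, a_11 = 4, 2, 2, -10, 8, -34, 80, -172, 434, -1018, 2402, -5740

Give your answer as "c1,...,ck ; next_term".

  a_3 = -1·2 + 2·2 + -3·4 = -10
  a_4 = -1·-10 + 2·2 + -3·2 = 8
  a_5 = -1·8 + 2·-10 + -3·2 = -34
  a_6 = -1·-34 + 2·8 + -3·-10 = 80
  a_7 = -1·80 + 2·-34 + -3·8 = -172
  a_8 = -1·-172 + 2·80 + -3·-34 = 434
  a_9 = -1·434 + 2·-172 + -3·80 = -1018
  a_10 = -1·-1018 + 2·434 + -3·-172 = 2402
  a_11 = -1·2402 + 2·-1018 + -3·434 = -5740
  a_12 = -1·-5740 + 2·2402 + -3·-1018 = 13598

-1,2,-3 ; 13598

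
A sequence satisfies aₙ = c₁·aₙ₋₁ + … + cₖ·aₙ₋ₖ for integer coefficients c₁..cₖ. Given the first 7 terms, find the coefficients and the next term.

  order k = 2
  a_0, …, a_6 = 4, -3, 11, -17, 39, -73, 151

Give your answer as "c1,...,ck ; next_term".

-1,2 ; -297

  a_2 = -1·-3 + 2·4 = 11
  a_3 = -1·11 + 2·-3 = -17
  a_4 = -1·-17 + 2·11 = 39
  a_5 = -1·39 + 2·-17 = -73
  a_6 = -1·-73 + 2·39 = 151
  a_7 = -1·151 + 2·-73 = -297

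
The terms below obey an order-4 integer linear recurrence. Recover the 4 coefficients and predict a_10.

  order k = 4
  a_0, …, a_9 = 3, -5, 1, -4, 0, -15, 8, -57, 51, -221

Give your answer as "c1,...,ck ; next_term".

  a_4 = -1·-4 + 3·1 + 2·-5 + 1·3 = 0
  a_5 = -1·0 + 3·-4 + 2·1 + 1·-5 = -15
  a_6 = -1·-15 + 3·0 + 2·-4 + 1·1 = 8
  a_7 = -1·8 + 3·-15 + 2·0 + 1·-4 = -57
  a_8 = -1·-57 + 3·8 + 2·-15 + 1·0 = 51
  a_9 = -1·51 + 3·-57 + 2·8 + 1·-15 = -221
  a_10 = -1·-221 + 3·51 + 2·-57 + 1·8 = 268

-1,3,2,1 ; 268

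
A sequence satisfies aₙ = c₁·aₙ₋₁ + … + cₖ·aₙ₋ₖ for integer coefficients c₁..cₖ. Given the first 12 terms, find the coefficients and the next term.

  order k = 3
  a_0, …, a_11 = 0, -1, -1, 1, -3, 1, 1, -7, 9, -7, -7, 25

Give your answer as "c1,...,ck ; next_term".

-1,0,2 ; -39

  a_3 = -1·-1 + 0·-1 + 2·0 = 1
  a_4 = -1·1 + 0·-1 + 2·-1 = -3
  a_5 = -1·-3 + 0·1 + 2·-1 = 1
  a_6 = -1·1 + 0·-3 + 2·1 = 1
  a_7 = -1·1 + 0·1 + 2·-3 = -7
  a_8 = -1·-7 + 0·1 + 2·1 = 9
  a_9 = -1·9 + 0·-7 + 2·1 = -7
  a_10 = -1·-7 + 0·9 + 2·-7 = -7
  a_11 = -1·-7 + 0·-7 + 2·9 = 25
  a_12 = -1·25 + 0·-7 + 2·-7 = -39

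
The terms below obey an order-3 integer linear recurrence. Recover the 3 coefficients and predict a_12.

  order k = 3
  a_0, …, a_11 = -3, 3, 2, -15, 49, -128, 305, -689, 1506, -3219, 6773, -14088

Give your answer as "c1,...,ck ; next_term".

-3,-1,2 ; 29053

  a_3 = -3·2 + -1·3 + 2·-3 = -15
  a_4 = -3·-15 + -1·2 + 2·3 = 49
  a_5 = -3·49 + -1·-15 + 2·2 = -128
  a_6 = -3·-128 + -1·49 + 2·-15 = 305
  a_7 = -3·305 + -1·-128 + 2·49 = -689
  a_8 = -3·-689 + -1·305 + 2·-128 = 1506
  a_9 = -3·1506 + -1·-689 + 2·305 = -3219
  a_10 = -3·-3219 + -1·1506 + 2·-689 = 6773
  a_11 = -3·6773 + -1·-3219 + 2·1506 = -14088
  a_12 = -3·-14088 + -1·6773 + 2·-3219 = 29053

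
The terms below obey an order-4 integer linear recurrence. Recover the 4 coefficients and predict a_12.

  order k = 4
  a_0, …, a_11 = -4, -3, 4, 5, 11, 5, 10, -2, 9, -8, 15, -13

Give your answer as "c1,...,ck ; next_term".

1,1,-2,1 ; 27

  a_4 = 1·5 + 1·4 + -2·-3 + 1·-4 = 11
  a_5 = 1·11 + 1·5 + -2·4 + 1·-3 = 5
  a_6 = 1·5 + 1·11 + -2·5 + 1·4 = 10
  a_7 = 1·10 + 1·5 + -2·11 + 1·5 = -2
  a_8 = 1·-2 + 1·10 + -2·5 + 1·11 = 9
  a_9 = 1·9 + 1·-2 + -2·10 + 1·5 = -8
  a_10 = 1·-8 + 1·9 + -2·-2 + 1·10 = 15
  a_11 = 1·15 + 1·-8 + -2·9 + 1·-2 = -13
  a_12 = 1·-13 + 1·15 + -2·-8 + 1·9 = 27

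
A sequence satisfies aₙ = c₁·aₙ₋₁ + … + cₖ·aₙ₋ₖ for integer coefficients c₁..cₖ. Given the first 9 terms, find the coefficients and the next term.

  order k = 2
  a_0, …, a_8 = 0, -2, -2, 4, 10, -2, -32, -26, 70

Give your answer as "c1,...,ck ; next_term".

  a_2 = 1·-2 + -3·0 = -2
  a_3 = 1·-2 + -3·-2 = 4
  a_4 = 1·4 + -3·-2 = 10
  a_5 = 1·10 + -3·4 = -2
  a_6 = 1·-2 + -3·10 = -32
  a_7 = 1·-32 + -3·-2 = -26
  a_8 = 1·-26 + -3·-32 = 70
  a_9 = 1·70 + -3·-26 = 148

1,-3 ; 148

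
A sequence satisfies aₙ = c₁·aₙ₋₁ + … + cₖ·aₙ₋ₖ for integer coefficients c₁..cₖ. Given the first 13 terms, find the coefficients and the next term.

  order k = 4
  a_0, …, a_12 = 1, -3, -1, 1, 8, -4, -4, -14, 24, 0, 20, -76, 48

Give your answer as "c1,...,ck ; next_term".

0,0,-2,2 ; -40

  a_4 = 0·1 + 0·-1 + -2·-3 + 2·1 = 8
  a_5 = 0·8 + 0·1 + -2·-1 + 2·-3 = -4
  a_6 = 0·-4 + 0·8 + -2·1 + 2·-1 = -4
  a_7 = 0·-4 + 0·-4 + -2·8 + 2·1 = -14
  a_8 = 0·-14 + 0·-4 + -2·-4 + 2·8 = 24
  a_9 = 0·24 + 0·-14 + -2·-4 + 2·-4 = 0
  a_10 = 0·0 + 0·24 + -2·-14 + 2·-4 = 20
  a_11 = 0·20 + 0·0 + -2·24 + 2·-14 = -76
  a_12 = 0·-76 + 0·20 + -2·0 + 2·24 = 48
  a_13 = 0·48 + 0·-76 + -2·20 + 2·0 = -40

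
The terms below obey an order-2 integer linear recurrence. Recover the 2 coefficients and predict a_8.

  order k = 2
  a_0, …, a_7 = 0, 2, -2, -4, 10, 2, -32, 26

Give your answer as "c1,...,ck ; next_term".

  a_2 = -1·2 + -3·0 = -2
  a_3 = -1·-2 + -3·2 = -4
  a_4 = -1·-4 + -3·-2 = 10
  a_5 = -1·10 + -3·-4 = 2
  a_6 = -1·2 + -3·10 = -32
  a_7 = -1·-32 + -3·2 = 26
  a_8 = -1·26 + -3·-32 = 70

-1,-3 ; 70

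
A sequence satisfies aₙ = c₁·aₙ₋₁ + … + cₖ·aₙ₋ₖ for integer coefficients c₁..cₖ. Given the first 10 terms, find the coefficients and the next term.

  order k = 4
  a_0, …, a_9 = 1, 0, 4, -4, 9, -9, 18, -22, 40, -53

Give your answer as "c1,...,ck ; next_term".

-1,1,1,1 ; 89

  a_4 = -1·-4 + 1·4 + 1·0 + 1·1 = 9
  a_5 = -1·9 + 1·-4 + 1·4 + 1·0 = -9
  a_6 = -1·-9 + 1·9 + 1·-4 + 1·4 = 18
  a_7 = -1·18 + 1·-9 + 1·9 + 1·-4 = -22
  a_8 = -1·-22 + 1·18 + 1·-9 + 1·9 = 40
  a_9 = -1·40 + 1·-22 + 1·18 + 1·-9 = -53
  a_10 = -1·-53 + 1·40 + 1·-22 + 1·18 = 89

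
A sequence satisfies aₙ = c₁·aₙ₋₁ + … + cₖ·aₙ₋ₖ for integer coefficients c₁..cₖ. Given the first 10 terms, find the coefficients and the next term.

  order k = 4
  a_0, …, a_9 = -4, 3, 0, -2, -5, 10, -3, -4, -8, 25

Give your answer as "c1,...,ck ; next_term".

  a_4 = -1·-2 + -1·0 + -1·3 + 1·-4 = -5
  a_5 = -1·-5 + -1·-2 + -1·0 + 1·3 = 10
  a_6 = -1·10 + -1·-5 + -1·-2 + 1·0 = -3
  a_7 = -1·-3 + -1·10 + -1·-5 + 1·-2 = -4
  a_8 = -1·-4 + -1·-3 + -1·10 + 1·-5 = -8
  a_9 = -1·-8 + -1·-4 + -1·-3 + 1·10 = 25
  a_10 = -1·25 + -1·-8 + -1·-4 + 1·-3 = -16

-1,-1,-1,1 ; -16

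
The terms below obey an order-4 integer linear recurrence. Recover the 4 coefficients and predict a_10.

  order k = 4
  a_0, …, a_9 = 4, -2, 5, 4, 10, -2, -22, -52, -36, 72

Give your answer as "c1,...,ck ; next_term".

  a_4 = 2·4 + -2·5 + -2·-2 + 2·4 = 10
  a_5 = 2·10 + -2·4 + -2·5 + 2·-2 = -2
  a_6 = 2·-2 + -2·10 + -2·4 + 2·5 = -22
  a_7 = 2·-22 + -2·-2 + -2·10 + 2·4 = -52
  a_8 = 2·-52 + -2·-22 + -2·-2 + 2·10 = -36
  a_9 = 2·-36 + -2·-52 + -2·-22 + 2·-2 = 72
  a_10 = 2·72 + -2·-36 + -2·-52 + 2·-22 = 276

2,-2,-2,2 ; 276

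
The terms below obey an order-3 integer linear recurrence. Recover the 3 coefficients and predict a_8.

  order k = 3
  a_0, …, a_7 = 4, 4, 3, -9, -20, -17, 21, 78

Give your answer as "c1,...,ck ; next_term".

1,-1,-2 ; 91

  a_3 = 1·3 + -1·4 + -2·4 = -9
  a_4 = 1·-9 + -1·3 + -2·4 = -20
  a_5 = 1·-20 + -1·-9 + -2·3 = -17
  a_6 = 1·-17 + -1·-20 + -2·-9 = 21
  a_7 = 1·21 + -1·-17 + -2·-20 = 78
  a_8 = 1·78 + -1·21 + -2·-17 = 91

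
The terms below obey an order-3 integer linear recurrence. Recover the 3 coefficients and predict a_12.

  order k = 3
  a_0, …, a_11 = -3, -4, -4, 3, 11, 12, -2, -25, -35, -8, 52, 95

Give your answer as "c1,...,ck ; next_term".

1,-1,-1 ; 51

  a_3 = 1·-4 + -1·-4 + -1·-3 = 3
  a_4 = 1·3 + -1·-4 + -1·-4 = 11
  a_5 = 1·11 + -1·3 + -1·-4 = 12
  a_6 = 1·12 + -1·11 + -1·3 = -2
  a_7 = 1·-2 + -1·12 + -1·11 = -25
  a_8 = 1·-25 + -1·-2 + -1·12 = -35
  a_9 = 1·-35 + -1·-25 + -1·-2 = -8
  a_10 = 1·-8 + -1·-35 + -1·-25 = 52
  a_11 = 1·52 + -1·-8 + -1·-35 = 95
  a_12 = 1·95 + -1·52 + -1·-8 = 51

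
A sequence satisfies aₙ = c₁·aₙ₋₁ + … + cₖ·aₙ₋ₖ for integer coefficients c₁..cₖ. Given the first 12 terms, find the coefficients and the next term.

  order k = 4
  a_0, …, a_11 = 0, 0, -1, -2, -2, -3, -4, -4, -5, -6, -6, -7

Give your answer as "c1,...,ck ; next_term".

1,0,1,-1 ; -8

  a_4 = 1·-2 + 0·-1 + 1·0 + -1·0 = -2
  a_5 = 1·-2 + 0·-2 + 1·-1 + -1·0 = -3
  a_6 = 1·-3 + 0·-2 + 1·-2 + -1·-1 = -4
  a_7 = 1·-4 + 0·-3 + 1·-2 + -1·-2 = -4
  a_8 = 1·-4 + 0·-4 + 1·-3 + -1·-2 = -5
  a_9 = 1·-5 + 0·-4 + 1·-4 + -1·-3 = -6
  a_10 = 1·-6 + 0·-5 + 1·-4 + -1·-4 = -6
  a_11 = 1·-6 + 0·-6 + 1·-5 + -1·-4 = -7
  a_12 = 1·-7 + 0·-6 + 1·-6 + -1·-5 = -8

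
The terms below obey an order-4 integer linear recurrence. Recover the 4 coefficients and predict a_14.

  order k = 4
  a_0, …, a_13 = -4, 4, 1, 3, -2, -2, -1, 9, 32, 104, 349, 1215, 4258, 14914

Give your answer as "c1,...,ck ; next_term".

  a_4 = 4·3 + -2·1 + 0·4 + 3·-4 = -2
  a_5 = 4·-2 + -2·3 + 0·1 + 3·4 = -2
  a_6 = 4·-2 + -2·-2 + 0·3 + 3·1 = -1
  a_7 = 4·-1 + -2·-2 + 0·-2 + 3·3 = 9
  a_8 = 4·9 + -2·-1 + 0·-2 + 3·-2 = 32
  a_9 = 4·32 + -2·9 + 0·-1 + 3·-2 = 104
  a_10 = 4·104 + -2·32 + 0·9 + 3·-1 = 349
  a_11 = 4·349 + -2·104 + 0·32 + 3·9 = 1215
  a_12 = 4·1215 + -2·349 + 0·104 + 3·32 = 4258
  a_13 = 4·4258 + -2·1215 + 0·349 + 3·104 = 14914
  a_14 = 4·14914 + -2·4258 + 0·1215 + 3·349 = 52187

4,-2,0,3 ; 52187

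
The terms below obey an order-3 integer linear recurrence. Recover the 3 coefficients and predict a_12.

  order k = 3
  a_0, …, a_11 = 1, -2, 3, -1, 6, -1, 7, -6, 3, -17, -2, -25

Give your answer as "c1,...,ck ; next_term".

  a_3 = 1·3 + 1·-2 + -2·1 = -1
  a_4 = 1·-1 + 1·3 + -2·-2 = 6
  a_5 = 1·6 + 1·-1 + -2·3 = -1
  a_6 = 1·-1 + 1·6 + -2·-1 = 7
  a_7 = 1·7 + 1·-1 + -2·6 = -6
  a_8 = 1·-6 + 1·7 + -2·-1 = 3
  a_9 = 1·3 + 1·-6 + -2·7 = -17
  a_10 = 1·-17 + 1·3 + -2·-6 = -2
  a_11 = 1·-2 + 1·-17 + -2·3 = -25
  a_12 = 1·-25 + 1·-2 + -2·-17 = 7

1,1,-2 ; 7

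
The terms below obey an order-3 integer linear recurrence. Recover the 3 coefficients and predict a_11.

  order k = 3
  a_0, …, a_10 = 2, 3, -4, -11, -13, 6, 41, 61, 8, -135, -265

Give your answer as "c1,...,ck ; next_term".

1,-1,-2 ; -146

  a_3 = 1·-4 + -1·3 + -2·2 = -11
  a_4 = 1·-11 + -1·-4 + -2·3 = -13
  a_5 = 1·-13 + -1·-11 + -2·-4 = 6
  a_6 = 1·6 + -1·-13 + -2·-11 = 41
  a_7 = 1·41 + -1·6 + -2·-13 = 61
  a_8 = 1·61 + -1·41 + -2·6 = 8
  a_9 = 1·8 + -1·61 + -2·41 = -135
  a_10 = 1·-135 + -1·8 + -2·61 = -265
  a_11 = 1·-265 + -1·-135 + -2·8 = -146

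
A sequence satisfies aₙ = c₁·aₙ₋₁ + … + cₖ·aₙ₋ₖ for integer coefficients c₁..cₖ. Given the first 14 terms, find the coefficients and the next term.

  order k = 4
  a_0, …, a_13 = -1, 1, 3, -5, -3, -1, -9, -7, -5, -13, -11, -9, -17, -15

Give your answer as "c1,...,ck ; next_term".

  a_4 = 1·-5 + 0·3 + 1·1 + -1·-1 = -3
  a_5 = 1·-3 + 0·-5 + 1·3 + -1·1 = -1
  a_6 = 1·-1 + 0·-3 + 1·-5 + -1·3 = -9
  a_7 = 1·-9 + 0·-1 + 1·-3 + -1·-5 = -7
  a_8 = 1·-7 + 0·-9 + 1·-1 + -1·-3 = -5
  a_9 = 1·-5 + 0·-7 + 1·-9 + -1·-1 = -13
  a_10 = 1·-13 + 0·-5 + 1·-7 + -1·-9 = -11
  a_11 = 1·-11 + 0·-13 + 1·-5 + -1·-7 = -9
  a_12 = 1·-9 + 0·-11 + 1·-13 + -1·-5 = -17
  a_13 = 1·-17 + 0·-9 + 1·-11 + -1·-13 = -15
  a_14 = 1·-15 + 0·-17 + 1·-9 + -1·-11 = -13

1,0,1,-1 ; -13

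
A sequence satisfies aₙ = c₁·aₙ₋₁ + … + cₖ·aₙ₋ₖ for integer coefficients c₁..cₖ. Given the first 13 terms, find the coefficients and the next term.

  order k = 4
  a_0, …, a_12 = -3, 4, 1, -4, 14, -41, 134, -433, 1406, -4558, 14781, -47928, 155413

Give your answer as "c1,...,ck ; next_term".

  a_4 = -3·-4 + 1·1 + 1·4 + 1·-3 = 14
  a_5 = -3·14 + 1·-4 + 1·1 + 1·4 = -41
  a_6 = -3·-41 + 1·14 + 1·-4 + 1·1 = 134
  a_7 = -3·134 + 1·-41 + 1·14 + 1·-4 = -433
  a_8 = -3·-433 + 1·134 + 1·-41 + 1·14 = 1406
  a_9 = -3·1406 + 1·-433 + 1·134 + 1·-41 = -4558
  a_10 = -3·-4558 + 1·1406 + 1·-433 + 1·134 = 14781
  a_11 = -3·14781 + 1·-4558 + 1·1406 + 1·-433 = -47928
  a_12 = -3·-47928 + 1·14781 + 1·-4558 + 1·1406 = 155413
  a_13 = -3·155413 + 1·-47928 + 1·14781 + 1·-4558 = -503944

-3,1,1,1 ; -503944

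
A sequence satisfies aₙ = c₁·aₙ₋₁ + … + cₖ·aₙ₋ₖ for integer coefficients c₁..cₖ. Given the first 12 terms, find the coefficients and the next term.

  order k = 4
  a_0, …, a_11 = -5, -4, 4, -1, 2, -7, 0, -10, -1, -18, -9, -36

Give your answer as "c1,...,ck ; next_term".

  a_4 = 1·-1 + 1·4 + -1·-4 + 1·-5 = 2
  a_5 = 1·2 + 1·-1 + -1·4 + 1·-4 = -7
  a_6 = 1·-7 + 1·2 + -1·-1 + 1·4 = 0
  a_7 = 1·0 + 1·-7 + -1·2 + 1·-1 = -10
  a_8 = 1·-10 + 1·0 + -1·-7 + 1·2 = -1
  a_9 = 1·-1 + 1·-10 + -1·0 + 1·-7 = -18
  a_10 = 1·-18 + 1·-1 + -1·-10 + 1·0 = -9
  a_11 = 1·-9 + 1·-18 + -1·-1 + 1·-10 = -36
  a_12 = 1·-36 + 1·-9 + -1·-18 + 1·-1 = -28

1,1,-1,1 ; -28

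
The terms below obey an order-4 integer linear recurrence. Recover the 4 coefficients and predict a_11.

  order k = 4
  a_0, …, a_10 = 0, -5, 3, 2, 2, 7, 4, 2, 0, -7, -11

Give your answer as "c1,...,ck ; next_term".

  a_4 = 1·2 + 0·3 + 0·-5 + -1·0 = 2
  a_5 = 1·2 + 0·2 + 0·3 + -1·-5 = 7
  a_6 = 1·7 + 0·2 + 0·2 + -1·3 = 4
  a_7 = 1·4 + 0·7 + 0·2 + -1·2 = 2
  a_8 = 1·2 + 0·4 + 0·7 + -1·2 = 0
  a_9 = 1·0 + 0·2 + 0·4 + -1·7 = -7
  a_10 = 1·-7 + 0·0 + 0·2 + -1·4 = -11
  a_11 = 1·-11 + 0·-7 + 0·0 + -1·2 = -13

1,0,0,-1 ; -13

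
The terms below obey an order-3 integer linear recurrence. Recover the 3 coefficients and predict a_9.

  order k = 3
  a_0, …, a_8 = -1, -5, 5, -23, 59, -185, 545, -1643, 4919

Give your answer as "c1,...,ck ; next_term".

-3,1,3 ; -14765

  a_3 = -3·5 + 1·-5 + 3·-1 = -23
  a_4 = -3·-23 + 1·5 + 3·-5 = 59
  a_5 = -3·59 + 1·-23 + 3·5 = -185
  a_6 = -3·-185 + 1·59 + 3·-23 = 545
  a_7 = -3·545 + 1·-185 + 3·59 = -1643
  a_8 = -3·-1643 + 1·545 + 3·-185 = 4919
  a_9 = -3·4919 + 1·-1643 + 3·545 = -14765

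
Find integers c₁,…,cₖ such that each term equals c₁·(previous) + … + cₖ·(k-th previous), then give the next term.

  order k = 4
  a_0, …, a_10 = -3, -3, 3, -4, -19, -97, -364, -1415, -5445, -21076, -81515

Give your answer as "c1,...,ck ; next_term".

4,0,-3,4 ; -315385

  a_4 = 4·-4 + 0·3 + -3·-3 + 4·-3 = -19
  a_5 = 4·-19 + 0·-4 + -3·3 + 4·-3 = -97
  a_6 = 4·-97 + 0·-19 + -3·-4 + 4·3 = -364
  a_7 = 4·-364 + 0·-97 + -3·-19 + 4·-4 = -1415
  a_8 = 4·-1415 + 0·-364 + -3·-97 + 4·-19 = -5445
  a_9 = 4·-5445 + 0·-1415 + -3·-364 + 4·-97 = -21076
  a_10 = 4·-21076 + 0·-5445 + -3·-1415 + 4·-364 = -81515
  a_11 = 4·-81515 + 0·-21076 + -3·-5445 + 4·-1415 = -315385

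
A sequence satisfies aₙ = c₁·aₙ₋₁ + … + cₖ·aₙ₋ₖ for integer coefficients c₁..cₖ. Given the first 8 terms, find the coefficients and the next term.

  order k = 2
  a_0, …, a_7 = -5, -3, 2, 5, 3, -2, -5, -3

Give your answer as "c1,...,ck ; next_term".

1,-1 ; 2

  a_2 = 1·-3 + -1·-5 = 2
  a_3 = 1·2 + -1·-3 = 5
  a_4 = 1·5 + -1·2 = 3
  a_5 = 1·3 + -1·5 = -2
  a_6 = 1·-2 + -1·3 = -5
  a_7 = 1·-5 + -1·-2 = -3
  a_8 = 1·-3 + -1·-5 = 2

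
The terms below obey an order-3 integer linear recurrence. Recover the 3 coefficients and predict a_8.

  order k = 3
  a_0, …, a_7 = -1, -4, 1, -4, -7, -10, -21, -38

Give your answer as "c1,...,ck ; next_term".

  a_3 = 1·1 + 1·-4 + 1·-1 = -4
  a_4 = 1·-4 + 1·1 + 1·-4 = -7
  a_5 = 1·-7 + 1·-4 + 1·1 = -10
  a_6 = 1·-10 + 1·-7 + 1·-4 = -21
  a_7 = 1·-21 + 1·-10 + 1·-7 = -38
  a_8 = 1·-38 + 1·-21 + 1·-10 = -69

1,1,1 ; -69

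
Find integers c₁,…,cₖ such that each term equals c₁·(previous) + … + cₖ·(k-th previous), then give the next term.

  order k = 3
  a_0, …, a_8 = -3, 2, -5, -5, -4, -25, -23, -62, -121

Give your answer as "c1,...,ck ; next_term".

  a_3 = 0·-5 + 2·2 + 3·-3 = -5
  a_4 = 0·-5 + 2·-5 + 3·2 = -4
  a_5 = 0·-4 + 2·-5 + 3·-5 = -25
  a_6 = 0·-25 + 2·-4 + 3·-5 = -23
  a_7 = 0·-23 + 2·-25 + 3·-4 = -62
  a_8 = 0·-62 + 2·-23 + 3·-25 = -121
  a_9 = 0·-121 + 2·-62 + 3·-23 = -193

0,2,3 ; -193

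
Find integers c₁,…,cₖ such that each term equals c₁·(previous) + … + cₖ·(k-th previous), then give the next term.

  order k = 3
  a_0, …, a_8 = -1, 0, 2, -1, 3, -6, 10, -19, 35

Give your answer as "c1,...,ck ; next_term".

-1,1,-1 ; -64

  a_3 = -1·2 + 1·0 + -1·-1 = -1
  a_4 = -1·-1 + 1·2 + -1·0 = 3
  a_5 = -1·3 + 1·-1 + -1·2 = -6
  a_6 = -1·-6 + 1·3 + -1·-1 = 10
  a_7 = -1·10 + 1·-6 + -1·3 = -19
  a_8 = -1·-19 + 1·10 + -1·-6 = 35
  a_9 = -1·35 + 1·-19 + -1·10 = -64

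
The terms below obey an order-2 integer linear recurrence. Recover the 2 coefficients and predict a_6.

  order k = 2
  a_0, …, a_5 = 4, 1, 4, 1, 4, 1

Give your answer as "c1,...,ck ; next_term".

  a_2 = 0·1 + 1·4 = 4
  a_3 = 0·4 + 1·1 = 1
  a_4 = 0·1 + 1·4 = 4
  a_5 = 0·4 + 1·1 = 1
  a_6 = 0·1 + 1·4 = 4

0,1 ; 4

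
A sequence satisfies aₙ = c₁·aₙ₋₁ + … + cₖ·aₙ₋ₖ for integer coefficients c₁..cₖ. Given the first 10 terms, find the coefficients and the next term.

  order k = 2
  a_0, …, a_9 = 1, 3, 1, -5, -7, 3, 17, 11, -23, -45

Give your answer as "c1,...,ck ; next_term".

  a_2 = 1·3 + -2·1 = 1
  a_3 = 1·1 + -2·3 = -5
  a_4 = 1·-5 + -2·1 = -7
  a_5 = 1·-7 + -2·-5 = 3
  a_6 = 1·3 + -2·-7 = 17
  a_7 = 1·17 + -2·3 = 11
  a_8 = 1·11 + -2·17 = -23
  a_9 = 1·-23 + -2·11 = -45
  a_10 = 1·-45 + -2·-23 = 1

1,-2 ; 1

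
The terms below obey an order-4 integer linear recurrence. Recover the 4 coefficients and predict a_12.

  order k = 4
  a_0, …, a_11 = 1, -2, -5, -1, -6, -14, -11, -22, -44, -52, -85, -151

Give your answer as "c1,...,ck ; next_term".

  a_4 = 1·-1 + 0·-5 + 2·-2 + -1·1 = -6
  a_5 = 1·-6 + 0·-1 + 2·-5 + -1·-2 = -14
  a_6 = 1·-14 + 0·-6 + 2·-1 + -1·-5 = -11
  a_7 = 1·-11 + 0·-14 + 2·-6 + -1·-1 = -22
  a_8 = 1·-22 + 0·-11 + 2·-14 + -1·-6 = -44
  a_9 = 1·-44 + 0·-22 + 2·-11 + -1·-14 = -52
  a_10 = 1·-52 + 0·-44 + 2·-22 + -1·-11 = -85
  a_11 = 1·-85 + 0·-52 + 2·-44 + -1·-22 = -151
  a_12 = 1·-151 + 0·-85 + 2·-52 + -1·-44 = -211

1,0,2,-1 ; -211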